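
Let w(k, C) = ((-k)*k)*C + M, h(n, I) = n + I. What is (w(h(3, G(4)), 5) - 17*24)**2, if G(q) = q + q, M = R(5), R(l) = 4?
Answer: 1018081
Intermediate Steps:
M = 4
G(q) = 2*q
h(n, I) = I + n
w(k, C) = 4 - C*k**2 (w(k, C) = ((-k)*k)*C + 4 = (-k**2)*C + 4 = -C*k**2 + 4 = 4 - C*k**2)
(w(h(3, G(4)), 5) - 17*24)**2 = ((4 - 1*5*(2*4 + 3)**2) - 17*24)**2 = ((4 - 1*5*(8 + 3)**2) - 408)**2 = ((4 - 1*5*11**2) - 408)**2 = ((4 - 1*5*121) - 408)**2 = ((4 - 605) - 408)**2 = (-601 - 408)**2 = (-1009)**2 = 1018081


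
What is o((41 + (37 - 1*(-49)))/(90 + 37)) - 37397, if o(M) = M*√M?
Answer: -37396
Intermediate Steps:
o(M) = M^(3/2)
o((41 + (37 - 1*(-49)))/(90 + 37)) - 37397 = ((41 + (37 - 1*(-49)))/(90 + 37))^(3/2) - 37397 = ((41 + (37 + 49))/127)^(3/2) - 37397 = ((41 + 86)*(1/127))^(3/2) - 37397 = (127*(1/127))^(3/2) - 37397 = 1^(3/2) - 37397 = 1 - 37397 = -37396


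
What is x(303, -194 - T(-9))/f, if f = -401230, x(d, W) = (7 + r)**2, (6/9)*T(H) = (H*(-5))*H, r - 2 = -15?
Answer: -18/200615 ≈ -8.9724e-5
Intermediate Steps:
r = -13 (r = 2 - 15 = -13)
T(H) = -15*H**2/2 (T(H) = 3*((H*(-5))*H)/2 = 3*((-5*H)*H)/2 = 3*(-5*H**2)/2 = -15*H**2/2)
x(d, W) = 36 (x(d, W) = (7 - 13)**2 = (-6)**2 = 36)
x(303, -194 - T(-9))/f = 36/(-401230) = 36*(-1/401230) = -18/200615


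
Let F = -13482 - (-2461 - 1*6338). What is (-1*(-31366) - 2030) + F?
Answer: 24653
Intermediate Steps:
F = -4683 (F = -13482 - (-2461 - 6338) = -13482 - 1*(-8799) = -13482 + 8799 = -4683)
(-1*(-31366) - 2030) + F = (-1*(-31366) - 2030) - 4683 = (31366 - 2030) - 4683 = 29336 - 4683 = 24653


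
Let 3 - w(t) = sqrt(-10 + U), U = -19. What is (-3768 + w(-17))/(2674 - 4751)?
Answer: 3765/2077 + I*sqrt(29)/2077 ≈ 1.8127 + 0.0025928*I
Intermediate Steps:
w(t) = 3 - I*sqrt(29) (w(t) = 3 - sqrt(-10 - 19) = 3 - sqrt(-29) = 3 - I*sqrt(29))
(-3768 + w(-17))/(2674 - 4751) = (-3768 + (3 - I*sqrt(29)))/(2674 - 4751) = (-3765 - I*sqrt(29))/(-2077) = (-3765 - I*sqrt(29))*(-1/2077) = 3765/2077 + I*sqrt(29)/2077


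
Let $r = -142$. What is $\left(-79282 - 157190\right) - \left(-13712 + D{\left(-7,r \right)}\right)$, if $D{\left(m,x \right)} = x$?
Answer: $-222618$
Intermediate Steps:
$\left(-79282 - 157190\right) - \left(-13712 + D{\left(-7,r \right)}\right) = \left(-79282 - 157190\right) + \left(13712 - -142\right) = -236472 + \left(13712 + 142\right) = -236472 + 13854 = -222618$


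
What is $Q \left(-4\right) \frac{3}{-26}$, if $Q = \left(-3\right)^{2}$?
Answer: $\frac{54}{13} \approx 4.1538$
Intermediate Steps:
$Q = 9$
$Q \left(-4\right) \frac{3}{-26} = 9 \left(-4\right) \frac{3}{-26} = - 36 \cdot 3 \left(- \frac{1}{26}\right) = \left(-36\right) \left(- \frac{3}{26}\right) = \frac{54}{13}$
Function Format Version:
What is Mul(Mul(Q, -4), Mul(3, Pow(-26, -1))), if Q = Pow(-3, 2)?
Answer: Rational(54, 13) ≈ 4.1538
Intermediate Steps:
Q = 9
Mul(Mul(Q, -4), Mul(3, Pow(-26, -1))) = Mul(Mul(9, -4), Mul(3, Pow(-26, -1))) = Mul(-36, Mul(3, Rational(-1, 26))) = Mul(-36, Rational(-3, 26)) = Rational(54, 13)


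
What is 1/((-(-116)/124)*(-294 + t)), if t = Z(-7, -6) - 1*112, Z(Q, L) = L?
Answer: -31/11948 ≈ -0.0025946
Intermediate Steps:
t = -118 (t = -6 - 1*112 = -6 - 112 = -118)
1/((-(-116)/124)*(-294 + t)) = 1/((-(-116)/124)*(-294 - 118)) = 1/(-(-116)/124*(-412)) = 1/(-4*(-29/124)*(-412)) = 1/((29/31)*(-412)) = 1/(-11948/31) = -31/11948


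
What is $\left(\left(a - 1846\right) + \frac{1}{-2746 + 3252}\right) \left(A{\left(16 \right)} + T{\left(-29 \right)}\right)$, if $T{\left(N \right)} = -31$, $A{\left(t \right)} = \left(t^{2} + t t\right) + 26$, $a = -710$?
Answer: $- \frac{655720845}{506} \approx -1.2959 \cdot 10^{6}$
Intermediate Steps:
$A{\left(t \right)} = 26 + 2 t^{2}$ ($A{\left(t \right)} = \left(t^{2} + t^{2}\right) + 26 = 2 t^{2} + 26 = 26 + 2 t^{2}$)
$\left(\left(a - 1846\right) + \frac{1}{-2746 + 3252}\right) \left(A{\left(16 \right)} + T{\left(-29 \right)}\right) = \left(\left(-710 - 1846\right) + \frac{1}{-2746 + 3252}\right) \left(\left(26 + 2 \cdot 16^{2}\right) - 31\right) = \left(\left(-710 - 1846\right) + \frac{1}{506}\right) \left(\left(26 + 2 \cdot 256\right) - 31\right) = \left(-2556 + \frac{1}{506}\right) \left(\left(26 + 512\right) - 31\right) = - \frac{1293335 \left(538 - 31\right)}{506} = \left(- \frac{1293335}{506}\right) 507 = - \frac{655720845}{506}$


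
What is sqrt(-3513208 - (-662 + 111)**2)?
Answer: I*sqrt(3816809) ≈ 1953.7*I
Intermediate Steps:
sqrt(-3513208 - (-662 + 111)**2) = sqrt(-3513208 - 1*(-551)**2) = sqrt(-3513208 - 1*303601) = sqrt(-3513208 - 303601) = sqrt(-3816809) = I*sqrt(3816809)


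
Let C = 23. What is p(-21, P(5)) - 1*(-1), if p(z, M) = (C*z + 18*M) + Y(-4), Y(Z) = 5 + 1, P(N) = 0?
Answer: -476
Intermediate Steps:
Y(Z) = 6
p(z, M) = 6 + 18*M + 23*z (p(z, M) = (23*z + 18*M) + 6 = (18*M + 23*z) + 6 = 6 + 18*M + 23*z)
p(-21, P(5)) - 1*(-1) = (6 + 18*0 + 23*(-21)) - 1*(-1) = (6 + 0 - 483) + 1 = -477 + 1 = -476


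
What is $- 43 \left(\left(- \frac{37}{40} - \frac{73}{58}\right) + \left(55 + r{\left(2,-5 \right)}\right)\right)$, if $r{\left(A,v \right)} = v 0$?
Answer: $- \frac{2634481}{1160} \approx -2271.1$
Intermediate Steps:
$r{\left(A,v \right)} = 0$
$- 43 \left(\left(- \frac{37}{40} - \frac{73}{58}\right) + \left(55 + r{\left(2,-5 \right)}\right)\right) = - 43 \left(\left(- \frac{37}{40} - \frac{73}{58}\right) + \left(55 + 0\right)\right) = - 43 \left(\left(\left(-37\right) \frac{1}{40} - \frac{73}{58}\right) + 55\right) = - 43 \left(\left(- \frac{37}{40} - \frac{73}{58}\right) + 55\right) = - 43 \left(- \frac{2533}{1160} + 55\right) = \left(-43\right) \frac{61267}{1160} = - \frac{2634481}{1160}$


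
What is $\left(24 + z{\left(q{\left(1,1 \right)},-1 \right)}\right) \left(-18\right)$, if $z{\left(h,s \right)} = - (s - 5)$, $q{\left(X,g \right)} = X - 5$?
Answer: $-540$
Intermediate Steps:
$q{\left(X,g \right)} = -5 + X$
$z{\left(h,s \right)} = 5 - s$ ($z{\left(h,s \right)} = - (s - 5) = - (-5 + s) = 5 - s$)
$\left(24 + z{\left(q{\left(1,1 \right)},-1 \right)}\right) \left(-18\right) = \left(24 + \left(5 - -1\right)\right) \left(-18\right) = \left(24 + \left(5 + 1\right)\right) \left(-18\right) = \left(24 + 6\right) \left(-18\right) = 30 \left(-18\right) = -540$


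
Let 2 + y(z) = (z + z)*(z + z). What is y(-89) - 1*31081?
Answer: 601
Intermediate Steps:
y(z) = -2 + 4*z² (y(z) = -2 + (z + z)*(z + z) = -2 + (2*z)*(2*z) = -2 + 4*z²)
y(-89) - 1*31081 = (-2 + 4*(-89)²) - 1*31081 = (-2 + 4*7921) - 31081 = (-2 + 31684) - 31081 = 31682 - 31081 = 601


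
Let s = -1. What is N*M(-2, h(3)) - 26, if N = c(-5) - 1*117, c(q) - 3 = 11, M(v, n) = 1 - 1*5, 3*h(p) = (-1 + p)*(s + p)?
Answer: 386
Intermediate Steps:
h(p) = (-1 + p)²/3 (h(p) = ((-1 + p)*(-1 + p))/3 = (-1 + p)²/3)
M(v, n) = -4 (M(v, n) = 1 - 5 = -4)
c(q) = 14 (c(q) = 3 + 11 = 14)
N = -103 (N = 14 - 1*117 = 14 - 117 = -103)
N*M(-2, h(3)) - 26 = -103*(-4) - 26 = 412 - 26 = 386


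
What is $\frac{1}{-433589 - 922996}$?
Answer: $- \frac{1}{1356585} \approx -7.3715 \cdot 10^{-7}$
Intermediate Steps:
$\frac{1}{-433589 - 922996} = \frac{1}{-1356585} = - \frac{1}{1356585}$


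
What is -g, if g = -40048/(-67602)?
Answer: -20024/33801 ≈ -0.59241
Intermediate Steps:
g = 20024/33801 (g = -40048*(-1/67602) = 20024/33801 ≈ 0.59241)
-g = -1*20024/33801 = -20024/33801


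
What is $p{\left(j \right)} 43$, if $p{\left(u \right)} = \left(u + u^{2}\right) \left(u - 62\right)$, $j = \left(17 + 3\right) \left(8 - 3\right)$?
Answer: $16503400$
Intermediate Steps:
$j = 100$ ($j = 20 \cdot 5 = 100$)
$p{\left(u \right)} = \left(-62 + u\right) \left(u + u^{2}\right)$ ($p{\left(u \right)} = \left(u + u^{2}\right) \left(-62 + u\right) = \left(-62 + u\right) \left(u + u^{2}\right)$)
$p{\left(j \right)} 43 = 100 \left(-62 + 100^{2} - 6100\right) 43 = 100 \left(-62 + 10000 - 6100\right) 43 = 100 \cdot 3838 \cdot 43 = 383800 \cdot 43 = 16503400$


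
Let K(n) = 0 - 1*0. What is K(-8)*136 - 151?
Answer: -151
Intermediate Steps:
K(n) = 0 (K(n) = 0 + 0 = 0)
K(-8)*136 - 151 = 0*136 - 151 = 0 - 151 = -151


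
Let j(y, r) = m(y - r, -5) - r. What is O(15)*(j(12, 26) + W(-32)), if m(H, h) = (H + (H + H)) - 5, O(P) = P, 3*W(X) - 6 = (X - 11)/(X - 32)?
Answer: -67945/64 ≈ -1061.6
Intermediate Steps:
W(X) = 2 + (-11 + X)/(3*(-32 + X)) (W(X) = 2 + ((X - 11)/(X - 32))/3 = 2 + ((-11 + X)/(-32 + X))/3 = 2 + (-11 + X)/(3*(-32 + X)))
m(H, h) = -5 + 3*H (m(H, h) = (H + 2*H) - 5 = 3*H - 5 = -5 + 3*H)
j(y, r) = -5 - 4*r + 3*y (j(y, r) = (-5 + 3*(y - r)) - r = (-5 + (-3*r + 3*y)) - r = (-5 - 3*r + 3*y) - r = -5 - 4*r + 3*y)
O(15)*(j(12, 26) + W(-32)) = 15*((-5 - 4*26 + 3*12) + 7*(-29 - 32)/(3*(-32 - 32))) = 15*((-5 - 104 + 36) + (7/3)*(-61)/(-64)) = 15*(-73 + (7/3)*(-1/64)*(-61)) = 15*(-73 + 427/192) = 15*(-13589/192) = -67945/64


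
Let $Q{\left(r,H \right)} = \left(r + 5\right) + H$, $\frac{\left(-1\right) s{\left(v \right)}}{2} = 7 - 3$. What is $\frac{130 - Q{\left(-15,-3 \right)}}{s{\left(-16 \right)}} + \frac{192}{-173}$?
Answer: $- \frac{26275}{1384} \approx -18.985$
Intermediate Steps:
$s{\left(v \right)} = -8$ ($s{\left(v \right)} = - 2 \left(7 - 3\right) = \left(-2\right) 4 = -8$)
$Q{\left(r,H \right)} = 5 + H + r$ ($Q{\left(r,H \right)} = \left(5 + r\right) + H = 5 + H + r$)
$\frac{130 - Q{\left(-15,-3 \right)}}{s{\left(-16 \right)}} + \frac{192}{-173} = \frac{130 - \left(5 - 3 - 15\right)}{-8} + \frac{192}{-173} = \left(130 - -13\right) \left(- \frac{1}{8}\right) + 192 \left(- \frac{1}{173}\right) = \left(130 + 13\right) \left(- \frac{1}{8}\right) - \frac{192}{173} = 143 \left(- \frac{1}{8}\right) - \frac{192}{173} = - \frac{143}{8} - \frac{192}{173} = - \frac{26275}{1384}$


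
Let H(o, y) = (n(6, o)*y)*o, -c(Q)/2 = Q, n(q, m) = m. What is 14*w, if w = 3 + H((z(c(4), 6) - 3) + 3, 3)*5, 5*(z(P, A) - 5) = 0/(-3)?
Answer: 5292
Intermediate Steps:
c(Q) = -2*Q
z(P, A) = 5 (z(P, A) = 5 + (0/(-3))/5 = 5 + (0*(-1/3))/5 = 5 + (1/5)*0 = 5 + 0 = 5)
H(o, y) = y*o**2 (H(o, y) = (o*y)*o = y*o**2)
w = 378 (w = 3 + (3*((5 - 3) + 3)**2)*5 = 3 + (3*(2 + 3)**2)*5 = 3 + (3*5**2)*5 = 3 + (3*25)*5 = 3 + 75*5 = 3 + 375 = 378)
14*w = 14*378 = 5292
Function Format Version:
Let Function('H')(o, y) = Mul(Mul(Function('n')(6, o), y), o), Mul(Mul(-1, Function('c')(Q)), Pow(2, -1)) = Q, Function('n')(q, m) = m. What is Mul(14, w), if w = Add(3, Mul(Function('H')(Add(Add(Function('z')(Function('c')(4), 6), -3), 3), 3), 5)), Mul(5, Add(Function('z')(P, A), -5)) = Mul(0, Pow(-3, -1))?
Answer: 5292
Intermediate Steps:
Function('c')(Q) = Mul(-2, Q)
Function('z')(P, A) = 5 (Function('z')(P, A) = Add(5, Mul(Rational(1, 5), Mul(0, Pow(-3, -1)))) = Add(5, Mul(Rational(1, 5), Mul(0, Rational(-1, 3)))) = Add(5, Mul(Rational(1, 5), 0)) = Add(5, 0) = 5)
Function('H')(o, y) = Mul(y, Pow(o, 2)) (Function('H')(o, y) = Mul(Mul(o, y), o) = Mul(y, Pow(o, 2)))
w = 378 (w = Add(3, Mul(Mul(3, Pow(Add(Add(5, -3), 3), 2)), 5)) = Add(3, Mul(Mul(3, Pow(Add(2, 3), 2)), 5)) = Add(3, Mul(Mul(3, Pow(5, 2)), 5)) = Add(3, Mul(Mul(3, 25), 5)) = Add(3, Mul(75, 5)) = Add(3, 375) = 378)
Mul(14, w) = Mul(14, 378) = 5292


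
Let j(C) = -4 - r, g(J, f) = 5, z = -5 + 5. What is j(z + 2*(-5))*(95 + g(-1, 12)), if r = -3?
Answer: -100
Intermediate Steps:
z = 0
j(C) = -1 (j(C) = -4 - 1*(-3) = -4 + 3 = -1)
j(z + 2*(-5))*(95 + g(-1, 12)) = -(95 + 5) = -1*100 = -100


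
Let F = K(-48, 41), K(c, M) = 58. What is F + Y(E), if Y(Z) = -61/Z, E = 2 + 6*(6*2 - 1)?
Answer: 3883/68 ≈ 57.103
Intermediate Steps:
E = 68 (E = 2 + 6*(12 - 1) = 2 + 6*11 = 2 + 66 = 68)
F = 58
F + Y(E) = 58 - 61/68 = 3883/68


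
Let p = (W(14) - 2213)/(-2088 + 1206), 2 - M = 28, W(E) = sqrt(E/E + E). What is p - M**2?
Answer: -594019/882 - sqrt(15)/882 ≈ -673.50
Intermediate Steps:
W(E) = sqrt(1 + E)
M = -26 (M = 2 - 1*28 = 2 - 28 = -26)
p = 2213/882 - sqrt(15)/882 (p = (sqrt(1 + 14) - 2213)/(-2088 + 1206) = (sqrt(15) - 2213)/(-882) = (-2213 + sqrt(15))*(-1/882) = 2213/882 - sqrt(15)/882 ≈ 2.5047)
p - M**2 = (2213/882 - sqrt(15)/882) - 1*(-26)**2 = (2213/882 - sqrt(15)/882) - 1*676 = (2213/882 - sqrt(15)/882) - 676 = -594019/882 - sqrt(15)/882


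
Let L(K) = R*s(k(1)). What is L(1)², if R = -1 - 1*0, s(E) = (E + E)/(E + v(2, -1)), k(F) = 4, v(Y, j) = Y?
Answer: 16/9 ≈ 1.7778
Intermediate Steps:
s(E) = 2*E/(2 + E) (s(E) = (E + E)/(E + 2) = (2*E)/(2 + E) = 2*E/(2 + E))
R = -1 (R = -1 + 0 = -1)
L(K) = -4/3 (L(K) = -2*4/(2 + 4) = -2*4/6 = -1*4/3 = -4/3)
L(1)² = (-4/3)² = 16/9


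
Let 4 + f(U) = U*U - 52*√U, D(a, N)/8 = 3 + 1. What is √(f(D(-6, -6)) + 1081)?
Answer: √(2101 - 208*√2) ≈ 42.507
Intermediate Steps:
D(a, N) = 32 (D(a, N) = 8*(3 + 1) = 8*4 = 32)
f(U) = -4 + U² - 52*√U (f(U) = -4 + (U*U - 52*√U) = -4 + (U² - 52*√U) = -4 + U² - 52*√U)
√(f(D(-6, -6)) + 1081) = √((-4 + 32² - 208*√2) + 1081) = √((-4 + 1024 - 208*√2) + 1081) = √((1020 - 208*√2) + 1081) = √(2101 - 208*√2)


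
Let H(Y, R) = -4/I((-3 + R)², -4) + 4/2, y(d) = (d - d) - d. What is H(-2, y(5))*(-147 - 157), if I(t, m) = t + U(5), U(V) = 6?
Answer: -20672/35 ≈ -590.63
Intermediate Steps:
I(t, m) = 6 + t (I(t, m) = t + 6 = 6 + t)
y(d) = -d (y(d) = 0 - d = -d)
H(Y, R) = 2 - 4/(6 + (-3 + R)²) (H(Y, R) = -4/(6 + (-3 + R)²) + 4/2 = -4/(6 + (-3 + R)²) + 4*(½) = -4/(6 + (-3 + R)²) + 2 = 2 - 4/(6 + (-3 + R)²))
H(-2, y(5))*(-147 - 157) = (2*(4 + (-3 - 1*5)²)/(6 + (-3 - 1*5)²))*(-147 - 157) = (2*(4 + (-3 - 5)²)/(6 + (-3 - 5)²))*(-304) = (2*(4 + (-8)²)/(6 + (-8)²))*(-304) = (2*(4 + 64)/(6 + 64))*(-304) = (2*68/70)*(-304) = (2*(1/70)*68)*(-304) = (68/35)*(-304) = -20672/35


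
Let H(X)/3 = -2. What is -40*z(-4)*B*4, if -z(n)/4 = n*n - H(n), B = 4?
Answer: 56320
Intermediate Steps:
H(X) = -6 (H(X) = 3*(-2) = -6)
z(n) = -24 - 4*n**2 (z(n) = -4*(n*n - 1*(-6)) = -4*(n**2 + 6) = -4*(6 + n**2) = -24 - 4*n**2)
-40*z(-4)*B*4 = -40*(-24 - 4*(-4)**2)*4*4 = -40*(-24 - 4*16)*4*4 = -40*(-24 - 64)*4*4 = -40*(-88*4)*4 = -(-14080)*4 = -40*(-1408) = 56320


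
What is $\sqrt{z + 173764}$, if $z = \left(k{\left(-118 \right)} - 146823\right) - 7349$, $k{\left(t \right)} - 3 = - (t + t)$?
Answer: $\sqrt{19831} \approx 140.82$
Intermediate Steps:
$k{\left(t \right)} = 3 - 2 t$ ($k{\left(t \right)} = 3 - \left(t + t\right) = 3 - 2 t$)
$z = -153933$ ($z = \left(\left(3 - -236\right) - 146823\right) - 7349 = \left(\left(3 + 236\right) - 146823\right) - 7349 = \left(239 - 146823\right) - 7349 = -146584 - 7349 = -153933$)
$\sqrt{z + 173764} = \sqrt{-153933 + 173764} = \sqrt{19831}$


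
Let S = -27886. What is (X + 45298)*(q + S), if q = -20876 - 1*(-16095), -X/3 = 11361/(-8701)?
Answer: -1839488014761/1243 ≈ -1.4799e+9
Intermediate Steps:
X = 4869/1243 (X = -34083/(-8701) = -34083*(-1)/8701 = -3*(-1623/1243) = 4869/1243 ≈ 3.9171)
q = -4781 (q = -20876 + 16095 = -4781)
(X + 45298)*(q + S) = (4869/1243 + 45298)*(-4781 - 27886) = (56310283/1243)*(-32667) = -1839488014761/1243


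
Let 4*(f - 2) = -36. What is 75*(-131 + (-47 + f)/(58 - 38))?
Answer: -20055/2 ≈ -10028.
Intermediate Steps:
f = -7 (f = 2 + (¼)*(-36) = 2 - 9 = -7)
75*(-131 + (-47 + f)/(58 - 38)) = 75*(-131 + (-47 - 7)/(58 - 38)) = 75*(-131 - 54/20) = 75*(-131 - 54*1/20) = 75*(-131 - 27/10) = 75*(-1337/10) = -20055/2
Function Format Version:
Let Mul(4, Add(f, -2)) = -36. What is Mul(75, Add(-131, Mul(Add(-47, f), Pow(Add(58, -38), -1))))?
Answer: Rational(-20055, 2) ≈ -10028.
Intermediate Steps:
f = -7 (f = Add(2, Mul(Rational(1, 4), -36)) = Add(2, -9) = -7)
Mul(75, Add(-131, Mul(Add(-47, f), Pow(Add(58, -38), -1)))) = Mul(75, Add(-131, Mul(Add(-47, -7), Pow(Add(58, -38), -1)))) = Mul(75, Add(-131, Mul(-54, Pow(20, -1)))) = Mul(75, Add(-131, Mul(-54, Rational(1, 20)))) = Mul(75, Add(-131, Rational(-27, 10))) = Mul(75, Rational(-1337, 10)) = Rational(-20055, 2)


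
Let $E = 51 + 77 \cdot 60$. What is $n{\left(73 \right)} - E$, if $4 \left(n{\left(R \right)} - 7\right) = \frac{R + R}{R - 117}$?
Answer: $- \frac{410505}{88} \approx -4664.8$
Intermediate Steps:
$n{\left(R \right)} = 7 + \frac{R}{2 \left(-117 + R\right)}$ ($n{\left(R \right)} = 7 + \frac{\left(R + R\right) \frac{1}{R - 117}}{4} = 7 + \frac{2 R \frac{1}{-117 + R}}{4} = 7 + \frac{R}{2 \left(-117 + R\right)}$)
$E = 4671$ ($E = 51 + 4620 = 4671$)
$n{\left(73 \right)} - E = \frac{3 \left(-546 + 5 \cdot 73\right)}{2 \left(-117 + 73\right)} - 4671 = \frac{3 \left(-546 + 365\right)}{2 \left(-44\right)} - 4671 = \frac{3}{2} \left(- \frac{1}{44}\right) \left(-181\right) - 4671 = \frac{543}{88} - 4671 = - \frac{410505}{88}$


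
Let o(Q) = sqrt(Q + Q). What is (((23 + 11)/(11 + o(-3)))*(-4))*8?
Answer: -11968/127 + 1088*I*sqrt(6)/127 ≈ -94.236 + 20.985*I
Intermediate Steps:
o(Q) = sqrt(2)*sqrt(Q) (o(Q) = sqrt(2*Q) = sqrt(2)*sqrt(Q))
(((23 + 11)/(11 + o(-3)))*(-4))*8 = (((23 + 11)/(11 + sqrt(2)*sqrt(-3)))*(-4))*8 = ((34/(11 + sqrt(2)*(I*sqrt(3))))*(-4))*8 = ((34/(11 + I*sqrt(6)))*(-4))*8 = -136/(11 + I*sqrt(6))*8 = -1088/(11 + I*sqrt(6))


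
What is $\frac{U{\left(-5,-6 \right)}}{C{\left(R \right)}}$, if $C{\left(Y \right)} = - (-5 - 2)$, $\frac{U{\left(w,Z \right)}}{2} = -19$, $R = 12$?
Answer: $- \frac{38}{7} \approx -5.4286$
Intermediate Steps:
$U{\left(w,Z \right)} = -38$ ($U{\left(w,Z \right)} = 2 \left(-19\right) = -38$)
$C{\left(Y \right)} = 7$ ($C{\left(Y \right)} = \left(-1\right) \left(-7\right) = 7$)
$\frac{U{\left(-5,-6 \right)}}{C{\left(R \right)}} = - \frac{38}{7}$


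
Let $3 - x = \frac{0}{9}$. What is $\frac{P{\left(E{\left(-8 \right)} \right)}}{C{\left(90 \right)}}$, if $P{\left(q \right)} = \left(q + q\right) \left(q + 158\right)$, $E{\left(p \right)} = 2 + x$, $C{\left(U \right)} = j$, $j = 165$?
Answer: $\frac{326}{33} \approx 9.8788$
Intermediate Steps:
$x = 3$ ($x = 3 - \frac{0}{9} = 3 - 0 \cdot \frac{1}{9} = 3 - 0 = 3 + 0 = 3$)
$C{\left(U \right)} = 165$
$E{\left(p \right)} = 5$ ($E{\left(p \right)} = 2 + 3 = 5$)
$P{\left(q \right)} = 2 q \left(158 + q\right)$
$\frac{P{\left(E{\left(-8 \right)} \right)}}{C{\left(90 \right)}} = \frac{2 \cdot 5 \left(158 + 5\right)}{165} = 2 \cdot 5 \cdot 163 \cdot \frac{1}{165} = 1630 \cdot \frac{1}{165} = \frac{326}{33}$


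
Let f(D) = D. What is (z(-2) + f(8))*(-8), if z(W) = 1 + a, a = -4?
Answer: -40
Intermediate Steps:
z(W) = -3 (z(W) = 1 - 4 = -3)
(z(-2) + f(8))*(-8) = (-3 + 8)*(-8) = 5*(-8) = -40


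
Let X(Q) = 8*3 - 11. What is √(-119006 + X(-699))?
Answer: I*√118993 ≈ 344.95*I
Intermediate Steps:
X(Q) = 13 (X(Q) = 24 - 11 = 13)
√(-119006 + X(-699)) = √(-119006 + 13) = √(-118993) = I*√118993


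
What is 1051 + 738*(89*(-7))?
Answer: -458723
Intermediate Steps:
1051 + 738*(89*(-7)) = 1051 + 738*(-623) = 1051 - 459774 = -458723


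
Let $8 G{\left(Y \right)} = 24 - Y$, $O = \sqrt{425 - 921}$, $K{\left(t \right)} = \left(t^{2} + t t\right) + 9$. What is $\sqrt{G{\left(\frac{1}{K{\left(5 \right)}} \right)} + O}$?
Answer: $\frac{\sqrt{166970 + 222784 i \sqrt{31}}}{236} \approx 3.5686 + 3.1204 i$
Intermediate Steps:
$K{\left(t \right)} = 9 + 2 t^{2}$ ($K{\left(t \right)} = \left(t^{2} + t^{2}\right) + 9 = 2 t^{2} + 9 = 9 + 2 t^{2}$)
$O = 4 i \sqrt{31}$ ($O = \sqrt{-496} = 4 i \sqrt{31} \approx 22.271 i$)
$G{\left(Y \right)} = 3 - \frac{Y}{8}$ ($G{\left(Y \right)} = \frac{24 - Y}{8} = 3 - \frac{Y}{8}$)
$\sqrt{G{\left(\frac{1}{K{\left(5 \right)}} \right)} + O} = \sqrt{\left(3 - \frac{1}{8 \left(9 + 2 \cdot 5^{2}\right)}\right) + 4 i \sqrt{31}} = \sqrt{\left(3 - \frac{1}{8 \left(9 + 2 \cdot 25\right)}\right) + 4 i \sqrt{31}} = \sqrt{\left(3 - \frac{1}{8 \left(9 + 50\right)}\right) + 4 i \sqrt{31}} = \sqrt{\left(3 - \frac{1}{8 \cdot 59}\right) + 4 i \sqrt{31}} = \sqrt{\left(3 - \frac{1}{472}\right) + 4 i \sqrt{31}} = \sqrt{\frac{1415}{472} + 4 i \sqrt{31}}$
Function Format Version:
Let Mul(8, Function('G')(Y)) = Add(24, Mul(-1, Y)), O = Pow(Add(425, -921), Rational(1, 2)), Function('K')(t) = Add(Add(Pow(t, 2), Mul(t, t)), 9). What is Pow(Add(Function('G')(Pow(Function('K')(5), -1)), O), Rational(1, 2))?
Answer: Mul(Rational(1, 236), Pow(Add(166970, Mul(222784, I, Pow(31, Rational(1, 2)))), Rational(1, 2))) ≈ Add(3.5686, Mul(3.1204, I))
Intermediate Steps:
Function('K')(t) = Add(9, Mul(2, Pow(t, 2))) (Function('K')(t) = Add(Add(Pow(t, 2), Pow(t, 2)), 9) = Add(Mul(2, Pow(t, 2)), 9) = Add(9, Mul(2, Pow(t, 2))))
O = Mul(4, I, Pow(31, Rational(1, 2))) (O = Pow(-496, Rational(1, 2)) = Mul(4, I, Pow(31, Rational(1, 2))) ≈ Mul(22.271, I))
Function('G')(Y) = Add(3, Mul(Rational(-1, 8), Y)) (Function('G')(Y) = Mul(Rational(1, 8), Add(24, Mul(-1, Y))) = Add(3, Mul(Rational(-1, 8), Y)))
Pow(Add(Function('G')(Pow(Function('K')(5), -1)), O), Rational(1, 2)) = Pow(Add(Add(3, Mul(Rational(-1, 8), Pow(Add(9, Mul(2, Pow(5, 2))), -1))), Mul(4, I, Pow(31, Rational(1, 2)))), Rational(1, 2)) = Pow(Add(Add(3, Mul(Rational(-1, 8), Pow(Add(9, Mul(2, 25)), -1))), Mul(4, I, Pow(31, Rational(1, 2)))), Rational(1, 2)) = Pow(Add(Add(3, Mul(Rational(-1, 8), Pow(Add(9, 50), -1))), Mul(4, I, Pow(31, Rational(1, 2)))), Rational(1, 2)) = Pow(Add(Add(3, Mul(Rational(-1, 8), Pow(59, -1))), Mul(4, I, Pow(31, Rational(1, 2)))), Rational(1, 2)) = Pow(Add(Add(3, Mul(Rational(-1, 8), Rational(1, 59))), Mul(4, I, Pow(31, Rational(1, 2)))), Rational(1, 2)) = Pow(Add(Add(3, Rational(-1, 472)), Mul(4, I, Pow(31, Rational(1, 2)))), Rational(1, 2)) = Pow(Add(Rational(1415, 472), Mul(4, I, Pow(31, Rational(1, 2)))), Rational(1, 2))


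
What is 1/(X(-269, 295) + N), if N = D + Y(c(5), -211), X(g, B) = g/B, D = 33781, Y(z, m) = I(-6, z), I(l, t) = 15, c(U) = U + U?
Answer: 295/9969551 ≈ 2.9590e-5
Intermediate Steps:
c(U) = 2*U
Y(z, m) = 15
N = 33796 (N = 33781 + 15 = 33796)
1/(X(-269, 295) + N) = 1/(-269/295 + 33796) = 1/(9969551/295) = 295/9969551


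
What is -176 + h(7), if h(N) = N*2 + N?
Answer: -155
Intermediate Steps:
h(N) = 3*N (h(N) = 2*N + N = 3*N)
-176 + h(7) = -176 + 3*7 = -176 + 21 = -155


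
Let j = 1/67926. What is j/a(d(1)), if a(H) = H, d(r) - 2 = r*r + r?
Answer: 1/271704 ≈ 3.6805e-6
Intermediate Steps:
d(r) = 2 + r + r² (d(r) = 2 + (r*r + r) = 2 + (r² + r) = 2 + (r + r²) = 2 + r + r²)
j = 1/67926 ≈ 1.4722e-5
j/a(d(1)) = 1/(67926*(2 + 1 + 1²)) = 1/(67926*(2 + 1 + 1)) = (1/67926)/4 = (1/67926)*(¼) = 1/271704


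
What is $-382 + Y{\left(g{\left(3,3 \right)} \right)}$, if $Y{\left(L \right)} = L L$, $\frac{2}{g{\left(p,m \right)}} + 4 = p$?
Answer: $-378$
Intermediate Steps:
$g{\left(p,m \right)} = \frac{2}{-4 + p}$
$Y{\left(L \right)} = L^{2}$
$-382 + Y{\left(g{\left(3,3 \right)} \right)} = -382 + \left(\frac{2}{-4 + 3}\right)^{2} = -382 + \left(\frac{2}{-1}\right)^{2} = -382 + \left(2 \left(-1\right)\right)^{2} = -382 + \left(-2\right)^{2} = -382 + 4 = -378$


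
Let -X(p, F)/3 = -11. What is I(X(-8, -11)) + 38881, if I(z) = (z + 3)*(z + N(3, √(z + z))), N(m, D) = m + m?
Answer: 40285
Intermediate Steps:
X(p, F) = 33 (X(p, F) = -3*(-11) = 33)
N(m, D) = 2*m
I(z) = (3 + z)*(6 + z) (I(z) = (z + 3)*(z + 2*3) = (3 + z)*(z + 6) = (3 + z)*(6 + z))
I(X(-8, -11)) + 38881 = (18 + 33² + 9*33) + 38881 = (18 + 1089 + 297) + 38881 = 1404 + 38881 = 40285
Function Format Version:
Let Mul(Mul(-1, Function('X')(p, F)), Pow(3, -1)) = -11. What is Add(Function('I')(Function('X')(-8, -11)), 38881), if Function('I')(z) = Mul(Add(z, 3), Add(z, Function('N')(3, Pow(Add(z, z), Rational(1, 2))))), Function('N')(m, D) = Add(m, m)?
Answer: 40285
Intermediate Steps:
Function('X')(p, F) = 33 (Function('X')(p, F) = Mul(-3, -11) = 33)
Function('N')(m, D) = Mul(2, m)
Function('I')(z) = Mul(Add(3, z), Add(6, z)) (Function('I')(z) = Mul(Add(z, 3), Add(z, Mul(2, 3))) = Mul(Add(3, z), Add(z, 6)) = Mul(Add(3, z), Add(6, z)))
Add(Function('I')(Function('X')(-8, -11)), 38881) = Add(Add(18, Pow(33, 2), Mul(9, 33)), 38881) = Add(Add(18, 1089, 297), 38881) = Add(1404, 38881) = 40285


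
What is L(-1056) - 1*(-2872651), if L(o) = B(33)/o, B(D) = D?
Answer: 91924831/32 ≈ 2.8727e+6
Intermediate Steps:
L(o) = 33/o
L(-1056) - 1*(-2872651) = 33/(-1056) - 1*(-2872651) = 33*(-1/1056) + 2872651 = -1/32 + 2872651 = 91924831/32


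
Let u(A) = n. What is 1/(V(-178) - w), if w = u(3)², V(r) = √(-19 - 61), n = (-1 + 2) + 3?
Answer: -1/21 - I*√5/84 ≈ -0.047619 - 0.02662*I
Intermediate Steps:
n = 4 (n = 1 + 3 = 4)
u(A) = 4
V(r) = 4*I*√5 (V(r) = √(-80) = 4*I*√5)
w = 16 (w = 4² = 16)
1/(V(-178) - w) = 1/(4*I*√5 - 1*16) = 1/(4*I*√5 - 16) = 1/(-16 + 4*I*√5)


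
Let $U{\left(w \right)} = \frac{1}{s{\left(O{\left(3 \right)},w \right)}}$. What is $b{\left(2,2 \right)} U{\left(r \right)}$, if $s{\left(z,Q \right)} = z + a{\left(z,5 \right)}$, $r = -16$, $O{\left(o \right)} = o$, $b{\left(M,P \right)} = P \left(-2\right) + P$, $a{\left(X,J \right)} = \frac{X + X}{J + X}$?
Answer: $- \frac{8}{15} \approx -0.53333$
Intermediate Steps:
$a{\left(X,J \right)} = \frac{2 X}{J + X}$
$b{\left(M,P \right)} = - P$ ($b{\left(M,P \right)} = - 2 P + P = - P$)
$s{\left(z,Q \right)} = z + \frac{2 z}{5 + z}$
$U{\left(w \right)} = \frac{4}{15}$ ($U{\left(w \right)} = \frac{1}{3 \frac{1}{5 + 3} \left(7 + 3\right)} = \frac{1}{3 \cdot \frac{1}{8} \cdot 10} = \frac{1}{\frac{15}{4}} = \frac{4}{15}$)
$b{\left(2,2 \right)} U{\left(r \right)} = \left(-1\right) 2 \cdot \frac{4}{15} = \left(-2\right) \frac{4}{15} = - \frac{8}{15}$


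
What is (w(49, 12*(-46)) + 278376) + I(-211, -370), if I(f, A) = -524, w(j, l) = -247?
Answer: 277605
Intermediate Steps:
(w(49, 12*(-46)) + 278376) + I(-211, -370) = (-247 + 278376) - 524 = 278129 - 524 = 277605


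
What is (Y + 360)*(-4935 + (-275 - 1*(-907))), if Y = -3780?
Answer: 14716260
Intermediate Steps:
(Y + 360)*(-4935 + (-275 - 1*(-907))) = (-3780 + 360)*(-4935 + (-275 - 1*(-907))) = -3420*(-4935 + (-275 + 907)) = -3420*(-4935 + 632) = -3420*(-4303) = 14716260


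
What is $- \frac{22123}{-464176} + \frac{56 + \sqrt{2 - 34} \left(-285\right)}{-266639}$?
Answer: $\frac{5872860741}{123767424464} + \frac{1140 i \sqrt{2}}{266639} \approx 0.047451 + 0.0060464 i$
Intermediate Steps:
$- \frac{22123}{-464176} + \frac{56 + \sqrt{2 - 34} \left(-285\right)}{-266639} = \left(-22123\right) \left(- \frac{1}{464176}\right) + \left(56 + \sqrt{-32} \left(-285\right)\right) \left(- \frac{1}{266639}\right) = \frac{22123}{464176} + \left(56 + 4 i \sqrt{2} \left(-285\right)\right) \left(- \frac{1}{266639}\right) = \frac{22123}{464176} + \left(56 - 1140 i \sqrt{2}\right) \left(- \frac{1}{266639}\right) = \frac{22123}{464176} - \left(\frac{56}{266639} - \frac{1140 i \sqrt{2}}{266639}\right) = \frac{5872860741}{123767424464} + \frac{1140 i \sqrt{2}}{266639}$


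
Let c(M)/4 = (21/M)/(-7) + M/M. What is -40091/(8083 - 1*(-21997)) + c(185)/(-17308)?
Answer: -136587743/102463360 ≈ -1.3330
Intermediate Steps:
c(M) = 4 - 12/M (c(M) = 4*((21/M)/(-7) + M/M) = 4*((21/M)*(-⅐) + 1) = 4*(-3/M + 1) = 4*(1 - 3/M) = 4 - 12/M)
-40091/(8083 - 1*(-21997)) + c(185)/(-17308) = -40091/(8083 - 1*(-21997)) + (4 - 12/185)/(-17308) = -40091/(8083 + 21997) + (4 - 12*1/185)*(-1/17308) = -40091/30080 + (4 - 12/185)*(-1/17308) = -40091*1/30080 + (728/185)*(-1/17308) = -853/640 - 182/800495 = -136587743/102463360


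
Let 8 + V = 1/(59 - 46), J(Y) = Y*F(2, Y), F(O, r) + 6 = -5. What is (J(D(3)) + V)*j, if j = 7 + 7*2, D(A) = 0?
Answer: -2163/13 ≈ -166.38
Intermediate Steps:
F(O, r) = -11 (F(O, r) = -6 - 5 = -11)
J(Y) = -11*Y (J(Y) = Y*(-11) = -11*Y)
V = -103/13 (V = -8 + 1/(59 - 46) = -8 + 1/13 = -103/13 ≈ -7.9231)
j = 21 (j = 7 + 14 = 21)
(J(D(3)) + V)*j = (-11*0 - 103/13)*21 = (0 - 103/13)*21 = -103/13*21 = -2163/13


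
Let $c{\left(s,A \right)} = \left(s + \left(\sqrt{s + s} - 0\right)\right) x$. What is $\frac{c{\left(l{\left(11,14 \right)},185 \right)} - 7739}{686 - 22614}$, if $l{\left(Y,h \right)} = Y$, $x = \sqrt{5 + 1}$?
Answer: $\frac{7739}{21928} - \frac{\sqrt{6} \left(11 + \sqrt{22}\right)}{21928} \approx 0.35117$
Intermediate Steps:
$x = \sqrt{6} \approx 2.4495$
$c{\left(s,A \right)} = \sqrt{6} \left(s + \sqrt{2} \sqrt{s}\right)$ ($c{\left(s,A \right)} = \left(s + \left(\sqrt{s + s} - 0\right)\right) \sqrt{6} = \left(s + \left(\sqrt{2 s} + 0\right)\right) \sqrt{6} = \left(s + \left(\sqrt{2} \sqrt{s} + 0\right)\right) \sqrt{6} = \left(s + \sqrt{2} \sqrt{s}\right) \sqrt{6} = \sqrt{6} \left(s + \sqrt{2} \sqrt{s}\right)$)
$\frac{c{\left(l{\left(11,14 \right)},185 \right)} - 7739}{686 - 22614} = \frac{\sqrt{6} \left(11 + \sqrt{2} \sqrt{11}\right) - 7739}{686 - 22614} = \frac{\sqrt{6} \left(11 + \sqrt{22}\right) - 7739}{-21928} = \left(\sqrt{6} \left(11 + \sqrt{22}\right) - 7739\right) \left(- \frac{1}{21928}\right) = \left(-7739 + \sqrt{6} \left(11 + \sqrt{22}\right)\right) \left(- \frac{1}{21928}\right) = \frac{7739}{21928} - \frac{\sqrt{6} \left(11 + \sqrt{22}\right)}{21928}$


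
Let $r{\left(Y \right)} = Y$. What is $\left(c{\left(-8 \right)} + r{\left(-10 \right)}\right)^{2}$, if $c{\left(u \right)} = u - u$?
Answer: $100$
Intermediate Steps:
$c{\left(u \right)} = 0$
$\left(c{\left(-8 \right)} + r{\left(-10 \right)}\right)^{2} = \left(0 - 10\right)^{2} = \left(-10\right)^{2} = 100$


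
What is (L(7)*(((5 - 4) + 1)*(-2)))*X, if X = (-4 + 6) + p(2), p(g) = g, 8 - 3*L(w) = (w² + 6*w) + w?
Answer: 480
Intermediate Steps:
L(w) = 8/3 - 7*w/3 - w²/3 (L(w) = 8/3 - ((w² + 6*w) + w)/3 = 8/3 - (w² + 7*w)/3 = 8/3 + (-7*w/3 - w²/3) = 8/3 - 7*w/3 - w²/3)
X = 4 (X = (-4 + 6) + 2 = 2 + 2 = 4)
(L(7)*(((5 - 4) + 1)*(-2)))*X = ((8/3 - 7/3*7 - ⅓*7²)*(((5 - 4) + 1)*(-2)))*4 = ((8/3 - 49/3 - ⅓*49)*((1 + 1)*(-2)))*4 = ((8/3 - 49/3 - 49/3)*(2*(-2)))*4 = -30*(-4)*4 = 120*4 = 480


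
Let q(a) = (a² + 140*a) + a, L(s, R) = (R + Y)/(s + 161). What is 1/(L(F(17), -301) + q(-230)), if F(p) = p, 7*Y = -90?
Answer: 1246/25503423 ≈ 4.8856e-5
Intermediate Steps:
Y = -90/7 (Y = (⅐)*(-90) = -90/7 ≈ -12.857)
L(s, R) = (-90/7 + R)/(161 + s) (L(s, R) = (R - 90/7)/(s + 161) = (-90/7 + R)/(161 + s))
q(a) = a² + 141*a
1/(L(F(17), -301) + q(-230)) = 1/((-90/7 - 301)/(161 + 17) - 230*(141 - 230)) = 1/(-2197/7/178 - 230*(-89)) = 1/((1/178)*(-2197/7) + 20470) = 1/(-2197/1246 + 20470) = 1/(25503423/1246) = 1246/25503423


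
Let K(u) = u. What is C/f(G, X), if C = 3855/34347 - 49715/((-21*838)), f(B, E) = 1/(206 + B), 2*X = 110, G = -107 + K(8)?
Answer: 591800465/1882986 ≈ 314.29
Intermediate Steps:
G = -99 (G = -107 + 8 = -99)
X = 55 (X = (½)*110 = 55)
C = 591800465/201479502 (C = 3855*(1/34347) - 49715/(-17598) = 1285/11449 - 49715*(-1/17598) = 1285/11449 + 49715/17598 = 591800465/201479502 ≈ 2.9373)
C/f(G, X) = 591800465/(201479502*(1/(206 - 99))) = 591800465/(201479502*(1/107)) = (591800465/201479502)*107 = 591800465/1882986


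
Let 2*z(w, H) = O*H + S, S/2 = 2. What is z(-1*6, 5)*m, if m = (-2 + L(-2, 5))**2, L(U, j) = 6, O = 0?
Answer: 32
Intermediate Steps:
S = 4 (S = 2*2 = 4)
z(w, H) = 2 (z(w, H) = (0*H + 4)/2 = (0 + 4)/2 = (1/2)*4 = 2)
m = 16 (m = (-2 + 6)**2 = 4**2 = 16)
z(-1*6, 5)*m = 2*16 = 32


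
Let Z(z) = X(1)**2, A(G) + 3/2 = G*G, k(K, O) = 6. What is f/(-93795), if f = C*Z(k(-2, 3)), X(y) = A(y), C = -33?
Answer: 11/125060 ≈ 8.7958e-5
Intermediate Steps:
A(G) = -3/2 + G**2 (A(G) = -3/2 + G*G = -3/2 + G**2)
X(y) = -3/2 + y**2
Z(z) = 1/4 (Z(z) = (-3/2 + 1**2)**2 = (-3/2 + 1)**2 = (-1/2)**2 = 1/4)
f = -33/4 (f = -33*1/4 = -33/4 ≈ -8.2500)
f/(-93795) = -33/4/(-93795) = -33/4*(-1/93795) = 11/125060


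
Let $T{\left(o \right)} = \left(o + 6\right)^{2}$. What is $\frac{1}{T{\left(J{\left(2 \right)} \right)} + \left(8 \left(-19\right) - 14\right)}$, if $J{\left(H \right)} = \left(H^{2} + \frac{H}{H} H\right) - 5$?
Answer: $- \frac{1}{117} \approx -0.008547$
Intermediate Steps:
$J{\left(H \right)} = -5 + H + H^{2}$ ($J{\left(H \right)} = \left(H^{2} + 1 H\right) - 5 = \left(H^{2} + H\right) - 5 = \left(H + H^{2}\right) - 5 = -5 + H + H^{2}$)
$T{\left(o \right)} = \left(6 + o\right)^{2}$
$\frac{1}{T{\left(J{\left(2 \right)} \right)} + \left(8 \left(-19\right) - 14\right)} = \frac{1}{\left(6 + \left(-5 + 2 + 2^{2}\right)\right)^{2} + \left(8 \left(-19\right) - 14\right)} = \frac{1}{\left(6 + \left(-5 + 2 + 4\right)\right)^{2} - 166} = \frac{1}{\left(6 + 1\right)^{2} - 166} = \frac{1}{7^{2} - 166} = \frac{1}{49 - 166} = \frac{1}{-117} = - \frac{1}{117}$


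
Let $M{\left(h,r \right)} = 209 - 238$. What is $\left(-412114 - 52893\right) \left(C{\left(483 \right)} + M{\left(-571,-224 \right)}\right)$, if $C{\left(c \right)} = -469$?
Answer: $231573486$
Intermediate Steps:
$M{\left(h,r \right)} = -29$
$\left(-412114 - 52893\right) \left(C{\left(483 \right)} + M{\left(-571,-224 \right)}\right) = \left(-412114 - 52893\right) \left(-469 - 29\right) = \left(-465007\right) \left(-498\right) = 231573486$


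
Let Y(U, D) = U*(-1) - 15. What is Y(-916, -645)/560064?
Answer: 901/560064 ≈ 0.0016087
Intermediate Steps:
Y(U, D) = -15 - U (Y(U, D) = -U - 15 = -15 - U)
Y(-916, -645)/560064 = (-15 - 1*(-916))/560064 = (-15 + 916)*(1/560064) = 901*(1/560064) = 901/560064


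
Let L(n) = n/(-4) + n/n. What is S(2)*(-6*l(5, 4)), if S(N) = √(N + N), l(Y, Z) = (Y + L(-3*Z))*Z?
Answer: -432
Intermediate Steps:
L(n) = 1 - n/4 (L(n) = n*(-¼) + 1 = -n/4 + 1 = 1 - n/4)
l(Y, Z) = Z*(1 + Y + 3*Z/4) (l(Y, Z) = (Y + (1 - (-3)*Z/4))*Z = (Y + (1 + 3*Z/4))*Z = (1 + Y + 3*Z/4)*Z = Z*(1 + Y + 3*Z/4))
S(N) = √2*√N (S(N) = √(2*N) = √2*√N)
S(2)*(-6*l(5, 4)) = (√2*√2)*(-3*4*(4 + 3*4 + 4*5)/2) = 2*(-3*4*(4 + 12 + 20)/2) = 2*(-3*4*36/2) = 2*(-6*36) = 2*(-216) = -432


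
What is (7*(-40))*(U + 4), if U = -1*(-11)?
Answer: -4200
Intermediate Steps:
U = 11
(7*(-40))*(U + 4) = (7*(-40))*(11 + 4) = -280*15 = -4200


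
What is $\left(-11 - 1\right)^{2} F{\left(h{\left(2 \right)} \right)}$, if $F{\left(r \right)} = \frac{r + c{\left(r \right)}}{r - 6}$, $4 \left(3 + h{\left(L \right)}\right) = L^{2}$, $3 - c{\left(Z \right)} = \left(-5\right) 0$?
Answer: $-18$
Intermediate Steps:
$c{\left(Z \right)} = 3$ ($c{\left(Z \right)} = 3 - \left(-5\right) 0 = 3 - 0 = 3 + 0 = 3$)
$h{\left(L \right)} = -3 + \frac{L^{2}}{4}$
$F{\left(r \right)} = \frac{3 + r}{-6 + r}$ ($F{\left(r \right)} = \frac{r + 3}{r - 6} = \frac{3 + r}{-6 + r}$)
$\left(-11 - 1\right)^{2} F{\left(h{\left(2 \right)} \right)} = \left(-11 - 1\right)^{2} \frac{3 - \left(3 - \frac{2^{2}}{4}\right)}{-6 - \left(3 - \frac{2^{2}}{4}\right)} = \left(-12\right)^{2} \frac{3 + \left(-3 + \frac{1}{4} \cdot 4\right)}{-6 + \left(-3 + \frac{1}{4} \cdot 4\right)} = 144 \frac{3 + \left(-3 + 1\right)}{-6 + \left(-3 + 1\right)} = 144 \frac{3 - 2}{-6 - 2} = 144 \frac{1}{-8} \cdot 1 = 144 \left(\left(- \frac{1}{8}\right) 1\right) = 144 \left(- \frac{1}{8}\right) = -18$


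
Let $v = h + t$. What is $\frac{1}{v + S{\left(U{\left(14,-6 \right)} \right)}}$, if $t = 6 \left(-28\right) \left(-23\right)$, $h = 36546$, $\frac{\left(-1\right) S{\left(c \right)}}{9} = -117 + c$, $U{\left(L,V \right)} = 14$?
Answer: $\frac{1}{41337} \approx 2.4191 \cdot 10^{-5}$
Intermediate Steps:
$S{\left(c \right)} = 1053 - 9 c$ ($S{\left(c \right)} = - 9 \left(-117 + c\right) = 1053 - 9 c$)
$t = 3864$ ($t = \left(-168\right) \left(-23\right) = 3864$)
$v = 40410$ ($v = 36546 + 3864 = 40410$)
$\frac{1}{v + S{\left(U{\left(14,-6 \right)} \right)}} = \frac{1}{40410 + \left(1053 - 126\right)} = \frac{1}{40410 + 927} = \frac{1}{41337}$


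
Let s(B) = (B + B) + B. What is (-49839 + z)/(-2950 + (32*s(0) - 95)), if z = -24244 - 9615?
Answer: 83698/3045 ≈ 27.487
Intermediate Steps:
s(B) = 3*B (s(B) = 2*B + B = 3*B)
z = -33859
(-49839 + z)/(-2950 + (32*s(0) - 95)) = (-49839 - 33859)/(-2950 + (32*(3*0) - 95)) = -83698/(-2950 + (32*0 - 95)) = -83698/(-2950 + (0 - 95)) = -83698/(-2950 - 95) = -83698/(-3045) = -83698*(-1/3045) = 83698/3045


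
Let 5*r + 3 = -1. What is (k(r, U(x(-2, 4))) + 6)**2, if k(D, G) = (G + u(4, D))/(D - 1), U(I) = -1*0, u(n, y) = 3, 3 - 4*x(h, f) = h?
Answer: 169/9 ≈ 18.778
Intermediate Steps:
r = -4/5 (r = -3/5 + (1/5)*(-1) = -3/5 - 1/5 = -4/5 ≈ -0.80000)
x(h, f) = 3/4 - h/4
U(I) = 0
k(D, G) = (3 + G)/(-1 + D) (k(D, G) = (G + 3)/(D - 1) = (3 + G)/(-1 + D))
(k(r, U(x(-2, 4))) + 6)**2 = ((3 + 0)/(-1 - 4/5) + 6)**2 = (3/(-9/5) + 6)**2 = (-5/9*3 + 6)**2 = (-5/3 + 6)**2 = (13/3)**2 = 169/9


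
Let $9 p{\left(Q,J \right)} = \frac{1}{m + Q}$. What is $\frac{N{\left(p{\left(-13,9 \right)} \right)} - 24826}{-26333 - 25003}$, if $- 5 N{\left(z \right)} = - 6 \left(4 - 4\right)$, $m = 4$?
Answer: $\frac{12413}{25668} \approx 0.4836$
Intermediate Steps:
$p{\left(Q,J \right)} = \frac{1}{9 \left(4 + Q\right)}$
$N{\left(z \right)} = 0$ ($N{\left(z \right)} = - \frac{\left(-6\right) \left(4 - 4\right)}{5} = - \frac{\left(-6\right) 0}{5} = \left(- \frac{1}{5}\right) 0 = 0$)
$\frac{N{\left(p{\left(-13,9 \right)} \right)} - 24826}{-26333 - 25003} = \frac{0 - 24826}{-26333 - 25003} = - \frac{24826}{-51336} = \left(-24826\right) \left(- \frac{1}{51336}\right) = \frac{12413}{25668}$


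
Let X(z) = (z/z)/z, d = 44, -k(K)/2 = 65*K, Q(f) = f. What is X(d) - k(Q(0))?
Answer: 1/44 ≈ 0.022727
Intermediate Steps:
k(K) = -130*K
X(z) = 1/z
X(d) - k(Q(0)) = 1/44 - (-130)*0 = 1/44 - 1*0 = 1/44 + 0 = 1/44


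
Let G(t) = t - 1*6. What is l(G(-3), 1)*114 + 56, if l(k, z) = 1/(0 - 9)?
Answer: 130/3 ≈ 43.333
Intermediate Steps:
G(t) = -6 + t (G(t) = t - 6 = -6 + t)
l(k, z) = -⅑ (l(k, z) = 1/(-9) = -⅑)
l(G(-3), 1)*114 + 56 = -⅑*114 + 56 = -38/3 + 56 = 130/3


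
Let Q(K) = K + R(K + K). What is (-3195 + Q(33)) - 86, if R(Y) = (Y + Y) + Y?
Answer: -3050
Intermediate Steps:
R(Y) = 3*Y (R(Y) = 2*Y + Y = 3*Y)
Q(K) = 7*K (Q(K) = K + 3*(K + K) = K + 3*(2*K) = K + 6*K = 7*K)
(-3195 + Q(33)) - 86 = (-3195 + 7*33) - 86 = (-3195 + 231) - 86 = -2964 - 86 = -3050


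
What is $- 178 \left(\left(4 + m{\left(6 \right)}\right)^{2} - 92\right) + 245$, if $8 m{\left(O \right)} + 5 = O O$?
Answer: $\frac{178631}{32} \approx 5582.2$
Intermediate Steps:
$m{\left(O \right)} = - \frac{5}{8} + \frac{O^{2}}{8}$ ($m{\left(O \right)} = - \frac{5}{8} + \frac{O O}{8} = - \frac{5}{8} + \frac{O^{2}}{8}$)
$- 178 \left(\left(4 + m{\left(6 \right)}\right)^{2} - 92\right) + 245 = - 178 \left(\left(4 - \left(\frac{5}{8} - \frac{6^{2}}{8}\right)\right)^{2} - 92\right) + 245 = - 178 \left(\left(4 + \left(- \frac{5}{8} + \frac{1}{8} \cdot 36\right)\right)^{2} - 92\right) + 245 = - 178 \left(\left(4 + \left(- \frac{5}{8} + \frac{9}{2}\right)\right)^{2} - 92\right) + 245 = - 178 \left(\left(4 + \frac{31}{8}\right)^{2} - 92\right) + 245 = - 178 \left(\left(\frac{63}{8}\right)^{2} - 92\right) + 245 = - 178 \left(\frac{3969}{64} - 92\right) + 245 = \left(-178\right) \left(- \frac{1919}{64}\right) + 245 = \frac{170791}{32} + 245 = \frac{178631}{32}$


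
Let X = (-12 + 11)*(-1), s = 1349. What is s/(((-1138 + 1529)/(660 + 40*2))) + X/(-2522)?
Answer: 2517611329/986102 ≈ 2553.1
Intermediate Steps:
X = 1 (X = -1*(-1) = 1)
s/(((-1138 + 1529)/(660 + 40*2))) + X/(-2522) = 1349/(((-1138 + 1529)/(660 + 40*2))) + 1/(-2522) = 1349/((391/(660 + 80))) + 1*(-1/2522) = 1349/((391/740)) - 1/2522 = 1349/((391*(1/740))) - 1/2522 = 1349/(391/740) - 1/2522 = 1349*(740/391) - 1/2522 = 998260/391 - 1/2522 = 2517611329/986102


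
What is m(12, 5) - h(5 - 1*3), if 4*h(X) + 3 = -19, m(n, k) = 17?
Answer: 45/2 ≈ 22.500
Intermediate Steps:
h(X) = -11/2 (h(X) = -¾ + (¼)*(-19) = -¾ - 19/4 = -11/2)
m(12, 5) - h(5 - 1*3) = 17 - 1*(-11/2) = 17 + 11/2 = 45/2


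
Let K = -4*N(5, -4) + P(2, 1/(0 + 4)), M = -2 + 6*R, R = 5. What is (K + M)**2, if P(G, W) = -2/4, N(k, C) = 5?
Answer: 225/4 ≈ 56.250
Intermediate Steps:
P(G, W) = -1/2 (P(G, W) = -2*1/4 = -1/2)
M = 28 (M = -2 + 6*5 = -2 + 30 = 28)
K = -41/2 (K = -4*5 - 1/2 = -20 - 1/2 = -41/2 ≈ -20.500)
(K + M)**2 = (-41/2 + 28)**2 = (15/2)**2 = 225/4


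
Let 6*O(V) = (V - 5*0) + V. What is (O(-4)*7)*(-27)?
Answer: 252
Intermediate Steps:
O(V) = V/3 (O(V) = ((V - 5*0) + V)/6 = ((V + 0) + V)/6 = (V + V)/6 = (2*V)/6 = V/3)
(O(-4)*7)*(-27) = (((1/3)*(-4))*7)*(-27) = -4/3*7*(-27) = -28/3*(-27) = 252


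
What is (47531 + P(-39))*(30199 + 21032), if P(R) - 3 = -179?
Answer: 2426044005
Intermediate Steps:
P(R) = -176 (P(R) = 3 - 179 = -176)
(47531 + P(-39))*(30199 + 21032) = (47531 - 176)*(30199 + 21032) = 47355*51231 = 2426044005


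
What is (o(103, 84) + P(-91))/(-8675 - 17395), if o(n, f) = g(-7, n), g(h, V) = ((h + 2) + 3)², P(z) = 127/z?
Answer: -1/10010 ≈ -9.9900e-5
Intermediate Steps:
g(h, V) = (5 + h)² (g(h, V) = ((2 + h) + 3)² = (5 + h)²)
o(n, f) = 4 (o(n, f) = (5 - 7)² = (-2)² = 4)
(o(103, 84) + P(-91))/(-8675 - 17395) = (4 + 127/(-91))/(-8675 - 17395) = (4 + 127*(-1/91))/(-26070) = (4 - 127/91)*(-1/26070) = (237/91)*(-1/26070) = -1/10010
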